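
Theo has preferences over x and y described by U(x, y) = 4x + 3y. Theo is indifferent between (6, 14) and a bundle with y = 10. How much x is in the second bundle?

U(6, 14) = 66.
Set U(x, 10) = 66 and solve.
4x + 3·10 = 66 ⇒ 4x = 36 ⇒ x = 9.
Check: U(9, 10) = 66.

x = 9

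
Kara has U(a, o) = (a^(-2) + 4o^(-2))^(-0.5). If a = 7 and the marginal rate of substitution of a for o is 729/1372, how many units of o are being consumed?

For CES with ρ = -2, MRS = (1/4)·(o/a)^3.
Setting (1/4)·(o/7)^3 = 729/1372 gives (o/7)^3 = 729/343, so o/7 = 9/7 and o = 9.

o = 9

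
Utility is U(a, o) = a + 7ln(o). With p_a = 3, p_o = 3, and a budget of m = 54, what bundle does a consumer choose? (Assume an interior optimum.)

MU_a = 1, MU_o = 7/o.
MRS = 1 ÷ (7/o).
Tangency: set MRS = p_a/p_o = 3/3 = 1.
MRS depends only on o: (1/7)·o = 1 ⇒ o* = 1/(1/7) = 7.
From the budget, 3·a = 54 − 3·7 = 33, so a* = 11.

a* = 11, o* = 7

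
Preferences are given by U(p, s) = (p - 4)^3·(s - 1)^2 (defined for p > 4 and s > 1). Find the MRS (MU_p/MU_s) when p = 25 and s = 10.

MRS = 9/14

MU_p = 3·(p−4)^2·(s−1)^2, MU_s = 2·(p−4)^3·(s−1).
MRS = (3/2)·(s−1)/(p−4).
At (25, 10): MRS = 9/14.
So at (25, 10) the consumer would give up 9/14 units of s for one more unit of p.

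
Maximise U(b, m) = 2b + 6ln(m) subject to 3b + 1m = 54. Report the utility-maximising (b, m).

b* = 15, m* = 9

MU_b = 2, MU_m = 6/m.
MRS = 2 ÷ (6/m).
Tangency: set MRS = p_b/p_m = 3/1 = 3.
MRS depends only on m: (1/3)·m = 3 ⇒ m* = 3/(1/3) = 9.
From the budget, 3·b = 54 − 1·9 = 45, so b* = 15.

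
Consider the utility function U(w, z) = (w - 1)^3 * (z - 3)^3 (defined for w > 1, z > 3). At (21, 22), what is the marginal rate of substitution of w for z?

MRS = 0.95

MU_w = 3·(w−1)^2·(z−3)^3, MU_z = 3·(w−1)^3·(z−3)^2.
MRS = (z−3)/(w−1).
At (21, 22): MRS = 0.95.
That is, one extra unit of w is worth 0.95 units of z at the margin.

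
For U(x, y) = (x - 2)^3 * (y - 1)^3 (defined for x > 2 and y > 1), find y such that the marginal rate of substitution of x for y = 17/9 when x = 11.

MU_x = 3·(x−2)^2·(y−1)^3, MU_y = 3·(x−2)^3·(y−1)^2.
MRS = (y−1)/(x−2).
Substitute x = 11: MRS = (y − 1)/9. Setting this equal to 17/9 gives y − 1 = (17/9)·9 = 17, so y = 18.

y = 18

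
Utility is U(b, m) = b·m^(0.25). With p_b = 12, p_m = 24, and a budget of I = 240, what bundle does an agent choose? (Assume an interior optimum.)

MU_b = m^(0.25) and MU_m = 0.25·b·m^(-0.75).
MRS = MU_b/MU_m = (4)·m/b.
Tangency: set MRS = p_b/p_m = 12/24 = 0.5.
So (4)·m/b = 0.5, i.e. m = 0.125·b.
Substitute into the budget 12·b + 24·m = 240: 15·b = 240, so b* = 16.
Then m* = 0.125·16 = 2.

b* = 16, m* = 2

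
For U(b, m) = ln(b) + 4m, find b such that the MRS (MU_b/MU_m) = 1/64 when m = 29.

MU_b = 1/b, MU_m = 4.
MRS = 1/b ÷ 4.
MRS depends only on b: 0.25/b = 1/64 ⇒ b = 0.25/(1/64) = 16.

b = 16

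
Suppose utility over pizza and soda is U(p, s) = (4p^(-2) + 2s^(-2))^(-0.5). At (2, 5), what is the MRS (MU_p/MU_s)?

For CES with ρ = -2, MRS = (4/2)·(s/p)^3.
At (2, 5): MRS = 31.25.
That is, one extra unit of p is worth 31.25 units of s at the margin.

MRS = 31.25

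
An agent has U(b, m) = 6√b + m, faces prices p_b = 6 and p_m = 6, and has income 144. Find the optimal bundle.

b* = 9, m* = 15

MU_b = 6/(2√b), MU_m = 1.
MRS = 6/(2√b) ÷ 1.
Tangency: set MRS = p_b/p_m = 6/6 = 1.
MRS depends only on b: 3/√b = 1 ⇒ √b = 3/1 = 3 ⇒ b* = 9.
From the budget, 6·m = 144 − 6·9 = 90, so m* = 15.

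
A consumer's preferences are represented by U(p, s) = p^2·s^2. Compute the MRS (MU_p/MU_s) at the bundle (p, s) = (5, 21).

MRS = 4.2

MU_p = 2·p·s^2 and MU_s = 2·p^2·s.
MRS = MU_p/MU_s = s/p.
At (5, 21): MRS = 4.2.
So at (5, 21) the consumer would give up 4.2 units of s for one more unit of p.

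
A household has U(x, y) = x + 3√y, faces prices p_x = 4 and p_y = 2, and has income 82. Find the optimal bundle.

x* = 16, y* = 9

MU_x = 1, MU_y = 3/(2√y).
MRS = 1 ÷ (3/(2√y)).
Tangency: set MRS = p_x/p_y = 4/2 = 2.
MRS depends only on y: (2/3)·√y = 2 ⇒ √y = 2/(2/3) = 3 ⇒ y* = 9.
From the budget, 4·x = 82 − 2·9 = 64, so x* = 16.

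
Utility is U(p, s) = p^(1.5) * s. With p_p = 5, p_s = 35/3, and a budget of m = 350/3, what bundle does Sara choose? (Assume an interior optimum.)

MU_p = 1.5·√p·s and MU_s = p^(1.5).
MRS = MU_p/MU_s = (1.5)·s/p.
Tangency: set MRS = p_p/p_s = 5/(35/3) = 3/7.
So (1.5)·s/p = 3/7, i.e. s = (2/7)·p.
Substitute into the budget 5·p + (35/3)·s = 350/3: (25/3)·p = 350/3, so p* = 14.
Then s* = (2/7)·14 = 4.

p* = 14, s* = 4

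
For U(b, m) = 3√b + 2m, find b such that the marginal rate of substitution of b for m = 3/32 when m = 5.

b = 64

MU_b = 3/(2√b), MU_m = 2.
MRS = 3/(2√b) ÷ 2.
MRS depends only on b: 0.75/√b = 3/32 ⇒ √b = 0.75/(3/32) = 8 ⇒ b = 64.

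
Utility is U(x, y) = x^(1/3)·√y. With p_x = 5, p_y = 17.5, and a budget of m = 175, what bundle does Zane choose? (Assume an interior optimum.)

MU_x = 1/3·x^(-2/3)·√y and MU_y = 0.5·x^(1/3)·y^(-0.5).
MRS = MU_x/MU_y = (2/3)·y/x.
Tangency: set MRS = p_x/p_y = 5/17.5 = 2/7.
So (2/3)·y/x = 2/7, i.e. y = (3/7)·x.
Substitute into the budget 5·x + 17.5·y = 175: 12.5·x = 175, so x* = 14.
Then y* = (3/7)·14 = 6.

x* = 14, y* = 6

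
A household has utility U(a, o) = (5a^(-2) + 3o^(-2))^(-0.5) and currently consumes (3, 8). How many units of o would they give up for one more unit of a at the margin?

MRS = 2560/81

For CES with ρ = -2, MRS = (5/3)·(o/a)^3.
At (3, 8): MRS = 2560/81.
The indifference curve has slope −2560/81 at this bundle.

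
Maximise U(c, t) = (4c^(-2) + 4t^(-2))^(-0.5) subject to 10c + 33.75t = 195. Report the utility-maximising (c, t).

c* = 6, t* = 4

For CES with ρ = -2, MRS = (t/c)^3.
Tangency: set MRS = p_c/p_t = 10/33.75 = 8/27.
So (t/c)^3 = 8/27; taking the cube root, t/c = 2/3, i.e. t = (2/3)·c.
Substitute into the budget 10·c + 33.75·t = 195: 32.5·c = 195, so c* = 6 and t* = (2/3)·6 = 4.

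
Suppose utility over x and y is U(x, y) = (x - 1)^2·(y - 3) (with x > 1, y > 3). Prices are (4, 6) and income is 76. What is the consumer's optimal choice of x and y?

x* = 10, y* = 6

MU_x = 2·(x−1)·(y−3), MU_y = (x−1)^2.
MRS = (2/1)·(y−3)/(x−1).
Tangency: set MRS = p_x/p_y = 4/6 = 2/3.
So (2/1)·(y − 3)/(x − 1) = 2/3, i.e. (y − 3) = (1/3)·(x − 1).
Rewrite the budget in excess-of-subsistence terms: 4·(x − 1) + 6·(y − 3) = 76 − 4·1 − 6·3 = 54.
Substituting, 6·(x − 1) = 54, so x − 1 = 9 and x* = 10.
Then y − 3 = (1/3)·9 = 3, so y* = 6.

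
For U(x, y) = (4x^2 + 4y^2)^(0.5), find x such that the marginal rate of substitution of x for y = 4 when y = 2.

For CES with ρ = 2, MRS = (y/x)^(-1).
Setting (2/x)^(-1) = 4 gives 2/x = 0.25 and x = 8.

x = 8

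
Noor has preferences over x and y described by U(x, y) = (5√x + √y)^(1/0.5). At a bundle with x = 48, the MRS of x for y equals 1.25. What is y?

For CES with ρ = 0.5, MRS = (5/1)·√(y/x).
Setting (5/1)·√(y/48) = 1.25 gives √(y/48) = 0.25, so y/48 = 1/16 and y = 3.

y = 3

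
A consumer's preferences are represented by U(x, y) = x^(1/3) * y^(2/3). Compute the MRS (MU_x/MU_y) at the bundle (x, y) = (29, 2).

MU_x = 1/3·x^(-2/3)·y^(2/3) and MU_y = 2/3·x^(1/3)·y^(-1/3).
MRS = MU_x/MU_y = (0.5)·y/x.
At (29, 2): MRS = 1/29.
The indifference curve has slope −1/29 at this bundle.

MRS = 1/29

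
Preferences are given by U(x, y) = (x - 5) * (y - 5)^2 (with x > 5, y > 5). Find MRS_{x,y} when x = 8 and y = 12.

MU_x = (y−5)^2, MU_y = 2·(x−5)·(y−5).
MRS = (1/2)·(y−5)/(x−5).
At (8, 12): MRS = 7/6.
That is, one extra unit of x is worth 7/6 units of y at the margin.

MRS = 7/6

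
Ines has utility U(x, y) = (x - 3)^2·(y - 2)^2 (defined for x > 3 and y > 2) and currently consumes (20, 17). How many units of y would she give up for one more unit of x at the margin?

MRS = 15/17

MU_x = 2·(x−3)·(y−2)^2, MU_y = 2·(x−3)^2·(y−2).
MRS = (y−2)/(x−3).
At (20, 17): MRS = 15/17.
So at (20, 17) the consumer would give up 15/17 units of y for one more unit of x.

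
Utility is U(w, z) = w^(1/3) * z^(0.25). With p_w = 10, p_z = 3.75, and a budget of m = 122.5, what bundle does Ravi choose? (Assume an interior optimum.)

MU_w = 1/3·w^(-2/3)·z^(0.25) and MU_z = 0.25·w^(1/3)·z^(-0.75).
MRS = MU_w/MU_z = (4/3)·z/w.
Tangency: set MRS = p_w/p_z = 10/3.75 = 8/3.
So (4/3)·z/w = 8/3, i.e. z = 2·w.
Substitute into the budget 10·w + 3.75·z = 122.5: 17.5·w = 122.5, so w* = 7.
Then z* = 2·7 = 14.

w* = 7, z* = 14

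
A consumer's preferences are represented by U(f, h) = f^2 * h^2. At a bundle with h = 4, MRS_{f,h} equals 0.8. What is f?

MU_f = 2·f·h^2 and MU_h = 2·f^2·h.
MRS = MU_f/MU_h = h/f.
Substitute h = 4: MRS = 4/f. Setting 4/f = 0.8 gives f = 4/0.8 = 5.

f = 5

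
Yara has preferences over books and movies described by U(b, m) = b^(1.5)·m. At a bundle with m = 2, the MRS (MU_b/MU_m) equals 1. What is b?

MU_b = 1.5·√b·m and MU_m = b^(1.5).
MRS = MU_b/MU_m = (1.5)·m/b.
Substitute m = 2: MRS = 3/b. Setting 3/b = 1 gives b = 3/1 = 3.

b = 3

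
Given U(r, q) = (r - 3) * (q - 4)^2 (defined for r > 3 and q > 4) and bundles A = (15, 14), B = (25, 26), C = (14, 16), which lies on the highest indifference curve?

Bundle B

Evaluate utility at each bundle:
U(A) = 1200.
U(B) = 10648.
U(C) = 1584.
Highest utility is B, so B ≻ C ≻ A.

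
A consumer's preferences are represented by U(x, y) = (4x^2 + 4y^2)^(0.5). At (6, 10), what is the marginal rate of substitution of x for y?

MRS = 0.6

For CES with ρ = 2, MRS = (y/x)^(-1).
At (6, 10): MRS = 0.6.
That is, one extra unit of x is worth 0.6 units of y at the margin.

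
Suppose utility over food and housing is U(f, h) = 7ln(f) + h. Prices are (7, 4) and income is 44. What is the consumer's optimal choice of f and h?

f* = 4, h* = 4

MU_f = 7/f, MU_h = 1.
MRS = 7/f ÷ 1.
Tangency: set MRS = p_f/p_h = 7/4 = 1.75.
MRS depends only on f: 7/f = 1.75 ⇒ f* = 7/1.75 = 4.
From the budget, 4·h = 44 − 7·4 = 16, so h* = 4.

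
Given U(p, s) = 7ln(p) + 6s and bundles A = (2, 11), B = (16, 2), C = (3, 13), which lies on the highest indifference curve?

Evaluate utility at each bundle:
U(A) = 70.852.
U(B) = 31.408.
U(C) = 85.690.
Highest utility is C, so C ≻ A ≻ B.

Bundle C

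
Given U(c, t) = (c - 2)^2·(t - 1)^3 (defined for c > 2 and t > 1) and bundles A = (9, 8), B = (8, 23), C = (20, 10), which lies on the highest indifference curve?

Bundle B

Evaluate utility at each bundle:
U(A) = 16807.
U(B) = 383328.
U(C) = 236196.
Highest utility is B, so B ≻ C ≻ A.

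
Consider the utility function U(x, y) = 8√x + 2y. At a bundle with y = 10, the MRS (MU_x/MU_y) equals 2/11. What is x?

x = 121

MU_x = 8/(2√x), MU_y = 2.
MRS = 8/(2√x) ÷ 2.
MRS depends only on x: 2/√x = 2/11 ⇒ √x = 2/(2/11) = 11 ⇒ x = 121.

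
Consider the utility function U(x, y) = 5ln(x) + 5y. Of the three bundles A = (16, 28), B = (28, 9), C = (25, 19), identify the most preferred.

Evaluate utility at each bundle:
U(A) = 153.863.
U(B) = 61.661.
U(C) = 111.094.
Highest utility is A, so A ≻ C ≻ B.

Bundle A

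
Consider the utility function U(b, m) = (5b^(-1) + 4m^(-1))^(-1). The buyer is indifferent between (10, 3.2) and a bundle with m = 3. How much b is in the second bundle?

U depends on (b, m) only through S = 5b^(-1) + 4m^(-1), so equal utility means equal S. At (10, 3.2): S = 1.75.
With m = 3: 4·3^(-1) = 4/3, so 5b^(-1) = 1.75 − 4/3 = 5/12, i.e. b^(-1) = 1/12.
Hence b = 1/(1/12) = 12.
Check: U(12, 3) = 0.5714.

b = 12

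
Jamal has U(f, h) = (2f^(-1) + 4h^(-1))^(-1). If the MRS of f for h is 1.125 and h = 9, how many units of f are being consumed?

f = 6

For CES with ρ = -1, MRS = (2/4)·(h/f)^2.
Setting (2/4)·(9/f)^2 = 1.125 gives (9/f)^2 = 2.25, so 9/f = 1.5 and f = 6.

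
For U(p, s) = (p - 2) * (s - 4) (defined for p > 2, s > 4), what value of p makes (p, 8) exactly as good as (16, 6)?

U(16, 6) = 28.
Set U(p, 8) = 28 and solve.
With s = 8: (8 − 4) = 4, so (p − 2) = 28/4 = 7.
So p = 2 + 7 = 9.
Check: U(9, 8) = 28.

p = 9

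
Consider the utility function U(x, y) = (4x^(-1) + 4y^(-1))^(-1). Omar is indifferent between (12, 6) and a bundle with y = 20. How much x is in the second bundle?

U depends on (x, y) only through S = 4x^(-1) + 4y^(-1), so equal utility means equal S. At (12, 6): S = 1.
With y = 20: 4·20^(-1) = 0.2, so 4x^(-1) = 1 − 0.2 = 0.8, i.e. x^(-1) = 0.2.
Hence x = 1/0.2 = 5.
Check: U(5, 20) = 1.

x = 5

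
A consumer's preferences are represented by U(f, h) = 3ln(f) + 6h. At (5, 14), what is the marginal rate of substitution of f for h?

MRS = 0.1

MU_f = 3/f, MU_h = 6.
MRS = 3/f ÷ 6.
At (5, 14): MRS = 0.1.
So at (5, 14) the consumer would give up 0.1 units of h for one more unit of f.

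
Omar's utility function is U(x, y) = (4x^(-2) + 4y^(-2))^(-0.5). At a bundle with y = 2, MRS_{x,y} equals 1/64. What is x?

For CES with ρ = -2, MRS = (y/x)^3.
Setting (2/x)^3 = 1/64 gives 2/x = 0.25 and x = 8.

x = 8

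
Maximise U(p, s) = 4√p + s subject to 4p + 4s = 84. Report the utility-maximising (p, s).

MU_p = 4/(2√p), MU_s = 1.
MRS = 4/(2√p) ÷ 1.
Tangency: set MRS = p_p/p_s = 4/4 = 1.
MRS depends only on p: 2/√p = 1 ⇒ √p = 2/1 = 2 ⇒ p* = 4.
From the budget, 4·s = 84 − 4·4 = 68, so s* = 17.

p* = 4, s* = 17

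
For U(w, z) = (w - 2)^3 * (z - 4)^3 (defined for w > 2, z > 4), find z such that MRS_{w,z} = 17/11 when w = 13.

z = 21

MU_w = 3·(w−2)^2·(z−4)^3, MU_z = 3·(w−2)^3·(z−4)^2.
MRS = (z−4)/(w−2).
Substitute w = 13: MRS = (z − 4)/11. Setting this equal to 17/11 gives z − 4 = (17/11)·11 = 17, so z = 21.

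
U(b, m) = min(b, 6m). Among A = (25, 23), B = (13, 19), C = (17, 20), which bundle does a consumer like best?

Evaluate utility at each bundle:
U(A) = 25.
U(B) = 13.
U(C) = 17.
Highest utility is A, so A ≻ C ≻ B.

Bundle A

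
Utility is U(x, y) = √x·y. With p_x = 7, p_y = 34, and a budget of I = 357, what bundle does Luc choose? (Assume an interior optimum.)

MU_x = 0.5·x^(-0.5)·y and MU_y = √x.
MRS = MU_x/MU_y = (0.5)·y/x.
Tangency: set MRS = p_x/p_y = 7/34.
So (0.5)·y/x = 7/34, i.e. y = (7/17)·x.
Substitute into the budget 7·x + 34·y = 357: 21·x = 357, so x* = 17.
Then y* = (7/17)·17 = 7.

x* = 17, y* = 7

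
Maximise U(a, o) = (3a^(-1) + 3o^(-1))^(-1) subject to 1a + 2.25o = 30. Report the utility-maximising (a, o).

For CES with ρ = -1, MRS = (o/a)^2.
Tangency: set MRS = p_a/p_o = 1/2.25 = 4/9.
So (o/a)^2 = 4/9; taking the square root, o/a = 2/3, i.e. o = (2/3)·a.
Substitute into the budget 1·a + 2.25·o = 30: 2.5·a = 30, so a* = 12 and o* = (2/3)·12 = 8.

a* = 12, o* = 8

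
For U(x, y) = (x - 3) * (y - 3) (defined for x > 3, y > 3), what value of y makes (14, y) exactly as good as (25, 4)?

y = 5

U(25, 4) = 22.
Set U(14, y) = 22 and solve.
With x = 14: (14 − 3) = 11, so (y − 3) = 22/11 = 2.
So y = 3 + 2 = 5.
Check: U(14, 5) = 22.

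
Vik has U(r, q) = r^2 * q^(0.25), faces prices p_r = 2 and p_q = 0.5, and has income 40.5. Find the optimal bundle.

MU_r = 2·r·q^(0.25) and MU_q = 0.25·r^2·q^(-0.75).
MRS = MU_r/MU_q = (8)·q/r.
Tangency: set MRS = p_r/p_q = 2/0.5 = 4.
So (8)·q/r = 4, i.e. q = 0.5·r.
Substitute into the budget 2·r + 0.5·q = 40.5: 2.25·r = 40.5, so r* = 18.
Then q* = 0.5·18 = 9.

r* = 18, q* = 9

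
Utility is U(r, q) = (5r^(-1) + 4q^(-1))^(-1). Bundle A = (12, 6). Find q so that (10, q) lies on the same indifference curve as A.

q = 48/7

U depends on (r, q) only through S = 5r^(-1) + 4q^(-1), so equal utility means equal S. At (12, 6): S = 13/12.
With r = 10: 5·10^(-1) = 0.5, so 4q^(-1) = 13/12 − 0.5 = 7/12, i.e. q^(-1) = 7/48.
Hence q = 1/(7/48) = 48/7.
Check: U(10, 48/7) = 0.9231.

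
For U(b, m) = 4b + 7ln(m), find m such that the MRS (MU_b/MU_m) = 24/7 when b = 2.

m = 6

MU_b = 4, MU_m = 7/m.
MRS = 4 ÷ (7/m).
MRS depends only on m: (4/7)·m = 24/7 ⇒ m = (24/7)/(4/7) = 6.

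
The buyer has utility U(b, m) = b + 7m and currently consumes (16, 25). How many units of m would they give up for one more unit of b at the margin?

MRS = 1/7

MU_b = 1, MU_m = 7, so MRS = 1/7 at every bundle.
At (16, 25): MRS = 1/7.
So at (16, 25) the consumer would give up 1/7 units of m for one more unit of b.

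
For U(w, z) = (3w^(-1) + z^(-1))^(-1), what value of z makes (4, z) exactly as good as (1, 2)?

U depends on (w, z) only through S = 3w^(-1) + z^(-1), so equal utility means equal S. At (1, 2): S = 3.5.
With w = 4: 3·4^(-1) = 0.75, so z^(-1) = 3.5 − 0.75 = 2.75.
Hence z = 1/2.75 = 4/11.
Check: U(4, 4/11) = 0.2857.

z = 4/11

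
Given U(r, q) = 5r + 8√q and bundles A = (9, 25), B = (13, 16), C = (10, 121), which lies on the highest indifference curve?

Evaluate utility at each bundle:
U(A) = 85.000.
U(B) = 97.000.
U(C) = 138.000.
Highest utility is C, so C ≻ B ≻ A.

Bundle C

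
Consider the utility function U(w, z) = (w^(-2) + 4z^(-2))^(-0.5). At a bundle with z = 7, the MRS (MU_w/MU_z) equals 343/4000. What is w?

For CES with ρ = -2, MRS = (1/4)·(z/w)^3.
Setting (1/4)·(7/w)^3 = 343/4000 gives (7/w)^3 = 343/1000, so 7/w = 0.7 and w = 10.

w = 10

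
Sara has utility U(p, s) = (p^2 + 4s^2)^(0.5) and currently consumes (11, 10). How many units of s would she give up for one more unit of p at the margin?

For CES with ρ = 2, MRS = (1/4)·(s/p)^(-1).
At (11, 10): MRS = 11/40.
That is, one extra unit of p is worth 11/40 units of s at the margin.

MRS = 11/40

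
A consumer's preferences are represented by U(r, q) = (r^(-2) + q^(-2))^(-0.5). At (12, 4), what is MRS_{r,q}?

For CES with ρ = -2, MRS = (q/r)^3.
At (12, 4): MRS = 1/27.
So at (12, 4) the consumer would give up 1/27 units of q for one more unit of r.

MRS = 1/27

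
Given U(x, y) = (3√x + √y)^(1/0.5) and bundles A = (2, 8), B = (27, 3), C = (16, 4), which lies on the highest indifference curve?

Evaluate utility at each bundle:
U(A) = 50.000.
U(B) = 300.000.
U(C) = 196.000.
Highest utility is B, so B ≻ C ≻ A.

Bundle B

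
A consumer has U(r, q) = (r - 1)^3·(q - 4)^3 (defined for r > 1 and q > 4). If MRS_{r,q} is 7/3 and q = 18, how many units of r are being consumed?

MU_r = 3·(r−1)^2·(q−4)^3, MU_q = 3·(r−1)^3·(q−4)^2.
MRS = (q−4)/(r−1).
Substitute q = 18: MRS = 14/(r − 1). Setting this equal to 7/3 gives r − 1 = 14/(7/3) = 6, so r = 7.

r = 7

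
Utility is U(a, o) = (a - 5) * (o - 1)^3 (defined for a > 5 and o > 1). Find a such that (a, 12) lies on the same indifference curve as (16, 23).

a = 93

U(16, 23) = 117128.
Set U(a, 12) = 117128 and solve.
With o = 12: (12 − 1)^3 = 1331, so (a − 5) = 117128/1331 = 88.
So a = 5 + 88 = 93.
Check: U(93, 12) = 117128.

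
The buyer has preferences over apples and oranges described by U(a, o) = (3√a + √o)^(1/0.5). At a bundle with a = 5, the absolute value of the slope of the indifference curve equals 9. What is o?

For CES with ρ = 0.5, MRS = (3/1)·√(o/a).
Setting (3/1)·√(o/5) = 9 gives √(o/5) = 3, so o/5 = 9 and o = 45.

o = 45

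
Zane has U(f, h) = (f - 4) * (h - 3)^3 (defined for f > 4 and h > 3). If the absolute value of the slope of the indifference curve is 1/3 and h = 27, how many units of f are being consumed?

f = 28

MU_f = (h−3)^3, MU_h = 3·(f−4)·(h−3)^2.
MRS = (1/3)·(h−3)/(f−4).
Substitute h = 27: MRS = 8/(f − 4). Setting this equal to 1/3 gives f − 4 = 8/(1/3) = 24, so f = 28.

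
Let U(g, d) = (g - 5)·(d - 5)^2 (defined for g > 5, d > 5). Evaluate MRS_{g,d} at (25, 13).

MRS = 0.2

MU_g = (d−5)^2, MU_d = 2·(g−5)·(d−5).
MRS = (1/2)·(d−5)/(g−5).
At (25, 13): MRS = 0.2.
The indifference curve has slope −0.2 at this bundle.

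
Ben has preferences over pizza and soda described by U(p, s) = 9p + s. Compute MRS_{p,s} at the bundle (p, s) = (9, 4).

MU_p = 9, MU_s = 1, so MRS = 9/1 = 9 at every bundle.
At (9, 4): MRS = 9.
So at (9, 4) the consumer would give up 9 units of s for one more unit of p.

MRS = 9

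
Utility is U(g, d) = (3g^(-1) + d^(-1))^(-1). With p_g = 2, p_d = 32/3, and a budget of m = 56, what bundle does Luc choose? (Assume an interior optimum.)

g* = 12, d* = 3

For CES with ρ = -1, MRS = (3/1)·(d/g)^2.
Tangency: set MRS = p_g/p_d = 2/(32/3) = 3/16.
So (d/g)^2 = 1/16; taking the square root, d/g = 0.25, i.e. d = 0.25·g.
Substitute into the budget 2·g + (32/3)·d = 56: (14/3)·g = 56, so g* = 12 and d* = 0.25·12 = 3.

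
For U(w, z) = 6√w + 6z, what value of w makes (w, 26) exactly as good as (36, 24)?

U(36, 24) = 180.
Set U(w, 26) = 180 and solve.
With z = 26: 6√w = 180 − 6·26 = 24, so √w = 4 and w = 16.
Check: U(16, 26) = 180.

w = 16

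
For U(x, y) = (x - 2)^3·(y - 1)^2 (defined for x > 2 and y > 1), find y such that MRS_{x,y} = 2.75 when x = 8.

MU_x = 3·(x−2)^2·(y−1)^2, MU_y = 2·(x−2)^3·(y−1).
MRS = (3/2)·(y−1)/(x−2).
Substitute x = 8: MRS = (y − 1)/4. Setting this equal to 2.75 gives y − 1 = 2.75·4 = 11, so y = 12.

y = 12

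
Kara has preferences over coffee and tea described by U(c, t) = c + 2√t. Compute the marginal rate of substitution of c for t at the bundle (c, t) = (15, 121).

MRS = 11

MU_c = 1, MU_t = 2/(2√t).
MRS = 1 ÷ (2/(2√t)).
At (15, 121): MRS = 11.
That is, one extra unit of c is worth 11 units of t at the margin.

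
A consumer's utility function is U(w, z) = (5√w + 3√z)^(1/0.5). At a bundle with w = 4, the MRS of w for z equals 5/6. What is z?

For CES with ρ = 0.5, MRS = (5/3)·√(z/w).
Setting (5/3)·√(z/4) = 5/6 gives √(z/4) = 0.5, so z/4 = 0.25 and z = 1.

z = 1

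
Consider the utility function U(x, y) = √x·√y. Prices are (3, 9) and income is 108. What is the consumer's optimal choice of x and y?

MU_x = 0.5·x^(-0.5)·√y and MU_y = 0.5·√x·y^(-0.5).
MRS = MU_x/MU_y = y/x.
Tangency: set MRS = p_x/p_y = 3/9 = 1/3.
So y/x = 1/3, i.e. y = (1/3)·x.
Substitute into the budget 3·x + 9·y = 108: 6·x = 108, so x* = 18.
Then y* = (1/3)·18 = 6.

x* = 18, y* = 6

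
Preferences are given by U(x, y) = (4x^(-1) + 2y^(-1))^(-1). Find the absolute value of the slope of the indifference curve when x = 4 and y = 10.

MRS = 12.5

For CES with ρ = -1, MRS = (4/2)·(y/x)^2.
At (4, 10): MRS = 12.5.
That is, one extra unit of x is worth 12.5 units of y at the margin.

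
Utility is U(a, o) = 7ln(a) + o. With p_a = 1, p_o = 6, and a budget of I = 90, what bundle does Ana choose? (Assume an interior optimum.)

MU_a = 7/a, MU_o = 1.
MRS = 7/a ÷ 1.
Tangency: set MRS = p_a/p_o = 1/6.
MRS depends only on a: 7/a = 1/6 ⇒ a* = 7/(1/6) = 42.
From the budget, 6·o = 90 − 1·42 = 48, so o* = 8.

a* = 42, o* = 8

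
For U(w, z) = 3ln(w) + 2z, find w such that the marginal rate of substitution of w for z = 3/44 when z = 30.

w = 22

MU_w = 3/w, MU_z = 2.
MRS = 3/w ÷ 2.
MRS depends only on w: 1.5/w = 3/44 ⇒ w = 1.5/(3/44) = 22.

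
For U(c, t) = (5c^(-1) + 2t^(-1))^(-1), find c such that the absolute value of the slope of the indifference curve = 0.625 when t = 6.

For CES with ρ = -1, MRS = (5/2)·(t/c)^2.
Setting (5/2)·(6/c)^2 = 0.625 gives (6/c)^2 = 0.25, so 6/c = 0.5 and c = 12.

c = 12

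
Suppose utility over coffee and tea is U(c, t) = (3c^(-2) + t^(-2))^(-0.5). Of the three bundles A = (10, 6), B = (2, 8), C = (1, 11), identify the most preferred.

Evaluate utility at each bundle:
U(A) = 4.160.
U(B) = 1.143.
U(C) = 0.577.
Highest utility is A, so A ≻ B ≻ C.

Bundle A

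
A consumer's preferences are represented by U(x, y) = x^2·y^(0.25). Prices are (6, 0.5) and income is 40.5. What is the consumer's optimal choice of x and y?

MU_x = 2·x·y^(0.25) and MU_y = 0.25·x^2·y^(-0.75).
MRS = MU_x/MU_y = (8)·y/x.
Tangency: set MRS = p_x/p_y = 6/0.5 = 12.
So (8)·y/x = 12, i.e. y = 1.5·x.
Substitute into the budget 6·x + 0.5·y = 40.5: 6.75·x = 40.5, so x* = 6.
Then y* = 1.5·6 = 9.

x* = 6, y* = 9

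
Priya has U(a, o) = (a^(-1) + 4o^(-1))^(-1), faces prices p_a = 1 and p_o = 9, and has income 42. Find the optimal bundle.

a* = 6, o* = 4

For CES with ρ = -1, MRS = (1/4)·(o/a)^2.
Tangency: set MRS = p_a/p_o = 1/9.
So (o/a)^2 = 4/9; taking the square root, o/a = 2/3, i.e. o = (2/3)·a.
Substitute into the budget 1·a + 9·o = 42: 7·a = 42, so a* = 6 and o* = (2/3)·6 = 4.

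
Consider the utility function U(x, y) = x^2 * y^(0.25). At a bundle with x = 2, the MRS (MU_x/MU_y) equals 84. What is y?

y = 21

MU_x = 2·x·y^(0.25) and MU_y = 0.25·x^2·y^(-0.75).
MRS = MU_x/MU_y = (8)·y/x.
Substitute x = 2: MRS = y/0.25. Setting y/0.25 = 84 gives y = 84·0.25 = 21.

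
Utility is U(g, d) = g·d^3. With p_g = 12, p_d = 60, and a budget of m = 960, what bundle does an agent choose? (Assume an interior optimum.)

g* = 20, d* = 12

MU_g = d^3 and MU_d = 3·g·d^2.
MRS = MU_g/MU_d = (1/3)·d/g.
Tangency: set MRS = p_g/p_d = 12/60 = 0.2.
So (1/3)·d/g = 0.2, i.e. d = 0.6·g.
Substitute into the budget 12·g + 60·d = 960: 48·g = 960, so g* = 20.
Then d* = 0.6·20 = 12.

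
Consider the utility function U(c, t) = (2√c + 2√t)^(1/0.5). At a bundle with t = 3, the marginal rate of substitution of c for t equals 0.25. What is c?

c = 48

For CES with ρ = 0.5, MRS = √(t/c).
Setting √(3/c) = 0.25 gives 3/c = 1/16 and c = 48.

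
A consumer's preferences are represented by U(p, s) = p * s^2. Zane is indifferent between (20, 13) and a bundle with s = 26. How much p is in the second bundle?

p = 5

U(20, 13) = 3380.
Set U(p, 26) = 3380 and solve.
With s = 26: 26^2 = 676, so p = 3380/676 = 5.
Check: U(5, 26) = 3380.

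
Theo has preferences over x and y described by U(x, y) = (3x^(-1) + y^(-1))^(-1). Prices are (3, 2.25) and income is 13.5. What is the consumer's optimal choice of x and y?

x* = 3, y* = 2

For CES with ρ = -1, MRS = (3/1)·(y/x)^2.
Tangency: set MRS = p_x/p_y = 3/2.25 = 4/3.
So (y/x)^2 = 4/9; taking the square root, y/x = 2/3, i.e. y = (2/3)·x.
Substitute into the budget 3·x + 2.25·y = 13.5: 4.5·x = 13.5, so x* = 3 and y* = (2/3)·3 = 2.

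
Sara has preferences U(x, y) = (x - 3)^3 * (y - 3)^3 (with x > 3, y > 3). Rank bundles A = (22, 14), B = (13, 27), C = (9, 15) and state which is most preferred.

Bundle B

Evaluate utility at each bundle:
U(A) = 9129329.
U(B) = 13824000.
U(C) = 373248.
Highest utility is B, so B ≻ A ≻ C.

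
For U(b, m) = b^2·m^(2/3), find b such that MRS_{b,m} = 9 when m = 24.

b = 8

MU_b = 2·b·m^(2/3) and MU_m = 2/3·b^2·m^(-1/3).
MRS = MU_b/MU_m = (3)·m/b.
Substitute m = 24: MRS = 72/b. Setting 72/b = 9 gives b = 72/9 = 8.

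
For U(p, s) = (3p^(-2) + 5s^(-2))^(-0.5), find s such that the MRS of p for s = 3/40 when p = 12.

For CES with ρ = -2, MRS = (3/5)·(s/p)^3.
Setting (3/5)·(s/12)^3 = 3/40 gives (s/12)^3 = 0.125, so s/12 = 0.5 and s = 6.

s = 6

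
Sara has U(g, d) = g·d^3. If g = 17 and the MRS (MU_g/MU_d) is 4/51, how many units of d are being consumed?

MU_g = d^3 and MU_d = 3·g·d^2.
MRS = MU_g/MU_d = (1/3)·d/g.
Substitute g = 17: MRS = d/51. Setting d/51 = 4/51 gives d = (4/51)·51 = 4.

d = 4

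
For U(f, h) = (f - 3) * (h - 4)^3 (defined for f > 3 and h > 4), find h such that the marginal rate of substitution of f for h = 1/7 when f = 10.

h = 7

MU_f = (h−4)^3, MU_h = 3·(f−3)·(h−4)^2.
MRS = (1/3)·(h−4)/(f−3).
Substitute f = 10: MRS = (h − 4)/21. Setting this equal to 1/7 gives h − 4 = (1/7)·21 = 3, so h = 7.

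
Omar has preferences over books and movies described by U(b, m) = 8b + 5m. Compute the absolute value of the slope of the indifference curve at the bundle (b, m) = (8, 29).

MRS = 1.6

MU_b = 8, MU_m = 5, so MRS = 8/5 = 1.6 at every bundle.
At (8, 29): MRS = 1.6.
The indifference curve has slope −1.6 at this bundle.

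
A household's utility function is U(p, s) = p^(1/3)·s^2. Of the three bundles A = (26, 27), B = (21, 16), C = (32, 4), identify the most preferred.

Evaluate utility at each bundle:
U(A) = 2159.660.
U(B) = 706.285.
U(C) = 50.797.
Highest utility is A, so A ≻ B ≻ C.

Bundle A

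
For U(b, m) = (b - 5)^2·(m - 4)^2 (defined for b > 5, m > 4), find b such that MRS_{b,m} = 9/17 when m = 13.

MU_b = 2·(b−5)·(m−4)^2, MU_m = 2·(b−5)^2·(m−4).
MRS = (m−4)/(b−5).
Substitute m = 13: MRS = 9/(b − 5). Setting this equal to 9/17 gives b − 5 = 9/(9/17) = 17, so b = 22.

b = 22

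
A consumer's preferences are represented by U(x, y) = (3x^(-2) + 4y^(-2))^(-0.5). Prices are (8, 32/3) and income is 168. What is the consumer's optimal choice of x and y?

For CES with ρ = -2, MRS = (3/4)·(y/x)^3.
Tangency: set MRS = p_x/p_y = 8/(32/3) = 0.75.
So (y/x)^3 = 1; taking the cube root, y/x = 1, i.e. y = x.
Substitute into the budget 8·x + (32/3)·y = 168: (56/3)·x = 168, so x* = 9 and y* = 9.

x* = 9, y* = 9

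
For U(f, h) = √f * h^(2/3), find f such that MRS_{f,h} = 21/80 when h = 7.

MU_f = 0.5·f^(-0.5)·h^(2/3) and MU_h = 2/3·√f·h^(-1/3).
MRS = MU_f/MU_h = (0.75)·h/f.
Substitute h = 7: MRS = 5.25/f. Setting 5.25/f = 21/80 gives f = 5.25/(21/80) = 20.

f = 20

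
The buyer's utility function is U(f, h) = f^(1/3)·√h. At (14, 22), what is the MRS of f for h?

MRS = 22/21

MU_f = 1/3·f^(-2/3)·√h and MU_h = 0.5·f^(1/3)·h^(-0.5).
MRS = MU_f/MU_h = (2/3)·h/f.
At (14, 22): MRS = 22/21.
That is, one extra unit of f is worth 22/21 units of h at the margin.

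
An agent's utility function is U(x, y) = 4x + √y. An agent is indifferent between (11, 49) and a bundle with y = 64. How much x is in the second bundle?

U(11, 49) = 51.
Set U(x, 64) = 51 and solve.
With y = 64: √64 = 8, so 4x = 51 − 8 = 43 and x = 10.75.
Check: U(10.75, 64) = 51.

x = 10.75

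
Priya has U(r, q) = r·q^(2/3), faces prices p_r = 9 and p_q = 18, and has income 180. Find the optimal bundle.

r* = 12, q* = 4

MU_r = q^(2/3) and MU_q = 2/3·r·q^(-1/3).
MRS = MU_r/MU_q = (1.5)·q/r.
Tangency: set MRS = p_r/p_q = 9/18 = 0.5.
So (1.5)·q/r = 0.5, i.e. q = (1/3)·r.
Substitute into the budget 9·r + 18·q = 180: 15·r = 180, so r* = 12.
Then q* = (1/3)·12 = 4.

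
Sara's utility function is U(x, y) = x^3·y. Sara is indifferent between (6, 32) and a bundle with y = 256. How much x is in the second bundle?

x = 3

U(6, 32) = 6912.
Set U(x, 256) = 6912 and solve.
With y = 256: x^3 = 6912/256 = 27; taking the cube root, x = 3.
Check: U(3, 256) = 6912.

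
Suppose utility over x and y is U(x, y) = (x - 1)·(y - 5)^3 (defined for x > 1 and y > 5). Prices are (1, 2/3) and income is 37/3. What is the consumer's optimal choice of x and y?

MU_x = (y−5)^3, MU_y = 3·(x−1)·(y−5)^2.
MRS = (1/3)·(y−5)/(x−1).
Tangency: set MRS = p_x/p_y = 1/(2/3) = 1.5.
So (1/3)·(y − 5)/(x − 1) = 1.5, i.e. (y − 5) = 4.5·(x − 1).
Rewrite the budget in excess-of-subsistence terms: 1·(x − 1) + (2/3)·(y − 5) = 37/3 − 1·1 − (2/3)·5 = 8.
Substituting, 4·(x − 1) = 8, so x − 1 = 2 and x* = 3.
Then y − 5 = 4.5·2 = 9, so y* = 14.

x* = 3, y* = 14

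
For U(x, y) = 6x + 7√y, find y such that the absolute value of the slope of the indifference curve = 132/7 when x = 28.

y = 121

MU_x = 6, MU_y = 7/(2√y).
MRS = 6 ÷ (7/(2√y)).
MRS depends only on y: (12/7)·√y = 132/7 ⇒ √y = (132/7)/(12/7) = 11 ⇒ y = 121.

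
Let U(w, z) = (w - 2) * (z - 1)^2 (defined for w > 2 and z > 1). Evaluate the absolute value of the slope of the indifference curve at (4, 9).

MU_w = (z−1)^2, MU_z = 2·(w−2)·(z−1).
MRS = (1/2)·(z−1)/(w−2).
At (4, 9): MRS = 2.
The indifference curve has slope −2 at this bundle.

MRS = 2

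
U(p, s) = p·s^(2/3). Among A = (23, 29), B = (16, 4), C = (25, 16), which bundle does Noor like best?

Evaluate utility at each bundle:
U(A) = 217.100.
U(B) = 40.317.
U(C) = 158.740.
Highest utility is A, so A ≻ C ≻ B.

Bundle A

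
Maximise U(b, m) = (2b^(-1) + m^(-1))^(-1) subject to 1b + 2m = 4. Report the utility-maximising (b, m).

For CES with ρ = -1, MRS = (2/1)·(m/b)^2.
Tangency: set MRS = p_b/p_m = 1/2 = 0.5.
So (m/b)^2 = 0.25; taking the square root, m/b = 0.5, i.e. m = 0.5·b.
Substitute into the budget 1·b + 2·m = 4: 2·b = 4, so b* = 2 and m* = 0.5·2 = 1.

b* = 2, m* = 1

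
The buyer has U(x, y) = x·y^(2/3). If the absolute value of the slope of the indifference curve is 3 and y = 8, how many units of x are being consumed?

MU_x = y^(2/3) and MU_y = 2/3·x·y^(-1/3).
MRS = MU_x/MU_y = (1.5)·y/x.
Substitute y = 8: MRS = 12/x. Setting 12/x = 3 gives x = 12/3 = 4.

x = 4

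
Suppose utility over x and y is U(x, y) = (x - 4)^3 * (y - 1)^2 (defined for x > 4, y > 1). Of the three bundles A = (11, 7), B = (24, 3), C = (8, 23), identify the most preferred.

Evaluate utility at each bundle:
U(A) = 12348.
U(B) = 32000.
U(C) = 30976.
Highest utility is B, so B ≻ C ≻ A.

Bundle B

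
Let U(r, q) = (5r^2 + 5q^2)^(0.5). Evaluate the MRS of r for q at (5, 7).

MRS = 5/7

For CES with ρ = 2, MRS = (q/r)^(-1).
At (5, 7): MRS = 5/7.
That is, one extra unit of r is worth 5/7 units of q at the margin.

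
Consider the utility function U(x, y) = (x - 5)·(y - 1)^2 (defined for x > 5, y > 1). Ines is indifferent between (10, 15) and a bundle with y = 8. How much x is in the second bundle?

U(10, 15) = 980.
Set U(x, 8) = 980 and solve.
With y = 8: (8 − 1)^2 = 49, so (x − 5) = 980/49 = 20.
So x = 5 + 20 = 25.
Check: U(25, 8) = 980.

x = 25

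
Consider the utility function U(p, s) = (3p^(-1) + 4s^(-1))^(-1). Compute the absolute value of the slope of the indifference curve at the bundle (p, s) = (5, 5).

MRS = 0.75

For CES with ρ = -1, MRS = (3/4)·(s/p)^2.
At (5, 5): MRS = 0.75.
So at (5, 5) the consumer would give up 0.75 units of s for one more unit of p.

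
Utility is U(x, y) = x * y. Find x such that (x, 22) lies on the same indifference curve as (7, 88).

x = 28

U(7, 88) = 616.
Set U(x, 22) = 616 and solve.
With y = 22: x = 616/22 = 28.
Check: U(28, 22) = 616.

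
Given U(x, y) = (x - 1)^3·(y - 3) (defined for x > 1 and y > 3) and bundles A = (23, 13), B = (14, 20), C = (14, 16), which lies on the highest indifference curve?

Bundle A

Evaluate utility at each bundle:
U(A) = 106480.
U(B) = 37349.
U(C) = 28561.
Highest utility is A, so A ≻ B ≻ C.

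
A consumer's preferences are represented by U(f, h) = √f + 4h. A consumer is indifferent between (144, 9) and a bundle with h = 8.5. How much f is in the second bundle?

f = 196

U(144, 9) = 48.
Set U(f, 8.5) = 48 and solve.
With h = 8.5: √f = 48 − 4·8.5 = 14, so √f = 14 and f = 196.
Check: U(196, 8.5) = 48.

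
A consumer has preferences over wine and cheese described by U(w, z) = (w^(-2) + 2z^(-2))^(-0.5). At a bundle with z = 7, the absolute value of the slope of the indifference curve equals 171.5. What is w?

w = 1

For CES with ρ = -2, MRS = (1/2)·(z/w)^3.
Setting (1/2)·(7/w)^3 = 171.5 gives (7/w)^3 = 343, so 7/w = 7 and w = 1.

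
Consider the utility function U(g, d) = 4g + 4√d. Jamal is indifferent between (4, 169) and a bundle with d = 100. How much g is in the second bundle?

U(4, 169) = 68.
Set U(g, 100) = 68 and solve.
With d = 100: √100 = 10, so 4g = 68 − 4·10 = 28 and g = 7.
Check: U(7, 100) = 68.

g = 7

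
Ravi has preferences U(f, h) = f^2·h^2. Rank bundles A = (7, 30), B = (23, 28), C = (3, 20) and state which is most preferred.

Evaluate utility at each bundle:
U(A) = 44100.
U(B) = 414736.
U(C) = 3600.
Highest utility is B, so B ≻ A ≻ C.

Bundle B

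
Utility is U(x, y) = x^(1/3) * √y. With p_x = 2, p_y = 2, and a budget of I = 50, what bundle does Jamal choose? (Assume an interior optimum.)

MU_x = 1/3·x^(-2/3)·√y and MU_y = 0.5·x^(1/3)·y^(-0.5).
MRS = MU_x/MU_y = (2/3)·y/x.
Tangency: set MRS = p_x/p_y = 2/2 = 1.
So (2/3)·y/x = 1, i.e. y = 1.5·x.
Substitute into the budget 2·x + 2·y = 50: 5·x = 50, so x* = 10.
Then y* = 1.5·10 = 15.

x* = 10, y* = 15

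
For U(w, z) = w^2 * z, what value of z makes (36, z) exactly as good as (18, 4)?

U(18, 4) = 1296.
Set U(36, z) = 1296 and solve.
With w = 36: 36^2 = 1296, so z = 1296/1296 = 1.
Check: U(36, 1) = 1296.

z = 1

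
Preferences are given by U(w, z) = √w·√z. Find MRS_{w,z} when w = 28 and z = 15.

MRS = 15/28

MU_w = 0.5·w^(-0.5)·√z and MU_z = 0.5·√w·z^(-0.5).
MRS = MU_w/MU_z = z/w.
At (28, 15): MRS = 15/28.
The indifference curve has slope −15/28 at this bundle.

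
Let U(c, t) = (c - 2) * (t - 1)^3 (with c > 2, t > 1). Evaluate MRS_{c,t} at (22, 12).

MU_c = (t−1)^3, MU_t = 3·(c−2)·(t−1)^2.
MRS = (1/3)·(t−1)/(c−2).
At (22, 12): MRS = 11/60.
That is, one extra unit of c is worth 11/60 units of t at the margin.

MRS = 11/60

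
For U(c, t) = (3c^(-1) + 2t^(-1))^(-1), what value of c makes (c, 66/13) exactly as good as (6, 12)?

c = 11

U depends on (c, t) only through S = 3c^(-1) + 2t^(-1), so equal utility means equal S. At (6, 12): S = 2/3.
With t = 66/13: 2·(66/13)^(-1) = 13/33, so 3c^(-1) = 2/3 − 13/33 = 3/11, i.e. c^(-1) = 1/11.
Hence c = 1/(1/11) = 11.
Check: U(11, 66/13) = 1.5.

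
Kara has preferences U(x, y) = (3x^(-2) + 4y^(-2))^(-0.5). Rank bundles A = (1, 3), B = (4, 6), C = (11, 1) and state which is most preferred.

Bundle B

Evaluate utility at each bundle:
U(A) = 0.539.
U(B) = 1.830.
U(C) = 0.498.
Highest utility is B, so B ≻ A ≻ C.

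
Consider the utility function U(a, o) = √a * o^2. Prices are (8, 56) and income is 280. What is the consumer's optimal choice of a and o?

MU_a = 0.5·a^(-0.5)·o^2 and MU_o = 2·√a·o.
MRS = MU_a/MU_o = (0.25)·o/a.
Tangency: set MRS = p_a/p_o = 8/56 = 1/7.
So (0.25)·o/a = 1/7, i.e. o = (4/7)·a.
Substitute into the budget 8·a + 56·o = 280: 40·a = 280, so a* = 7.
Then o* = (4/7)·7 = 4.

a* = 7, o* = 4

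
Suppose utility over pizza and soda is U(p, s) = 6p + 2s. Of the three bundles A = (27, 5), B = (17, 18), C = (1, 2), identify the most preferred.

Evaluate utility at each bundle:
U(A) = 172.
U(B) = 138.
U(C) = 10.
Highest utility is A, so A ≻ B ≻ C.

Bundle A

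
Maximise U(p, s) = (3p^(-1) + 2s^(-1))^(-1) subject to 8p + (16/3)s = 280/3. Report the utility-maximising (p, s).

p* = 7, s* = 7

For CES with ρ = -1, MRS = (3/2)·(s/p)^2.
Tangency: set MRS = p_p/p_s = 8/(16/3) = 1.5.
So (s/p)^2 = 1; taking the square root, s/p = 1, i.e. s = p.
Substitute into the budget 8·p + (16/3)·s = 280/3: (40/3)·p = 280/3, so p* = 7 and s* = 7.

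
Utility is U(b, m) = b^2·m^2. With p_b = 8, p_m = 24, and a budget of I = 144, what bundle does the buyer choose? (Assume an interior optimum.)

b* = 9, m* = 3

MU_b = 2·b·m^2 and MU_m = 2·b^2·m.
MRS = MU_b/MU_m = m/b.
Tangency: set MRS = p_b/p_m = 8/24 = 1/3.
So m/b = 1/3, i.e. m = (1/3)·b.
Substitute into the budget 8·b + 24·m = 144: 16·b = 144, so b* = 9.
Then m* = (1/3)·9 = 3.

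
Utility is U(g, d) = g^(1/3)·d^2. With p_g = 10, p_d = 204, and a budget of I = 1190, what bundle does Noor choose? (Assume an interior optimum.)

MU_g = 1/3·g^(-2/3)·d^2 and MU_d = 2·g^(1/3)·d.
MRS = MU_g/MU_d = (1/6)·d/g.
Tangency: set MRS = p_g/p_d = 10/204 = 5/102.
So (1/6)·d/g = 5/102, i.e. d = (5/17)·g.
Substitute into the budget 10·g + 204·d = 1190: 70·g = 1190, so g* = 17.
Then d* = (5/17)·17 = 5.

g* = 17, d* = 5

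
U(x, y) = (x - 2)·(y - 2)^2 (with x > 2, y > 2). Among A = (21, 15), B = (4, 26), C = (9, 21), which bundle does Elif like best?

Evaluate utility at each bundle:
U(A) = 3211.
U(B) = 1152.
U(C) = 2527.
Highest utility is A, so A ≻ C ≻ B.

Bundle A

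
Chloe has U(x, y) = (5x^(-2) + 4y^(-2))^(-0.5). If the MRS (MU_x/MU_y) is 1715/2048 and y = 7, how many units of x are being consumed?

For CES with ρ = -2, MRS = (5/4)·(y/x)^3.
Setting (5/4)·(7/x)^3 = 1715/2048 gives (7/x)^3 = 343/512, so 7/x = 0.875 and x = 8.

x = 8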